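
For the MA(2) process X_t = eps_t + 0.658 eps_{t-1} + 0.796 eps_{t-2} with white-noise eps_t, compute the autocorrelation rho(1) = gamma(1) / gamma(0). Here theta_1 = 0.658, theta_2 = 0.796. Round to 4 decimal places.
\rho(1) = 0.5718

For an MA(q) process with theta_0 = 1, the autocovariance is
  gamma(k) = sigma^2 * sum_{i=0..q-k} theta_i * theta_{i+k},
and rho(k) = gamma(k) / gamma(0). Sigma^2 cancels.
  numerator   = (1)*(0.658) + (0.658)*(0.796) = 1.181768.
  denominator = (1)^2 + (0.658)^2 + (0.796)^2 = 2.06658.
  rho(1) = 1.181768 / 2.06658 = 0.5718.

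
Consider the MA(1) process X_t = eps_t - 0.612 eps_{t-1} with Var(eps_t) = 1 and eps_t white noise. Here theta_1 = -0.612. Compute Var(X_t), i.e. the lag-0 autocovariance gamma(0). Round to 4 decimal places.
\gamma(0) = 1.3745

For an MA(q) process X_t = eps_t + sum_i theta_i eps_{t-i} with
Var(eps_t) = sigma^2, the variance is
  gamma(0) = sigma^2 * (1 + sum_i theta_i^2).
  sum_i theta_i^2 = (-0.612)^2 = 0.374544.
  gamma(0) = 1 * (1 + 0.374544) = 1 * 1.374544 = 1.374544, which rounds to 1.3745.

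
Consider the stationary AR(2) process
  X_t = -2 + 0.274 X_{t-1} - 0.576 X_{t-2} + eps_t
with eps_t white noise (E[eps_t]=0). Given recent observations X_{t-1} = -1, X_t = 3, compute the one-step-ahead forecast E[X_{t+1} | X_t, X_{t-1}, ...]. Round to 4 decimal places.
E[X_{t+1} \mid \mathcal F_t] = -0.6020

For an AR(p) model X_t = c + sum_i phi_i X_{t-i} + eps_t, the
one-step-ahead conditional mean is
  E[X_{t+1} | X_t, ...] = c + sum_i phi_i X_{t+1-i}.
Substitute known values:
  E[X_{t+1} | ...] = -2 + (0.274) * (3) + (-0.576) * (-1)
                   = -0.6020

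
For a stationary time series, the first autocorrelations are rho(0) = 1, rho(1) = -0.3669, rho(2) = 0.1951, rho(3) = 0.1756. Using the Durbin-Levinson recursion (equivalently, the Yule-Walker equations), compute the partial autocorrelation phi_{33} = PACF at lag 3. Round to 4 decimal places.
\phi_{33} = 0.3110

The PACF at lag k is phi_{kk}, the last component of the solution
to the Yule-Walker system G_k phi = r_k where
  (G_k)_{ij} = rho(|i - j|), (r_k)_i = rho(i), i,j = 1..k.
Equivalently, Durbin-Levinson gives phi_{kk} iteratively:
  phi_{11} = rho(1)
  phi_{kk} = [rho(k) - sum_{j=1..k-1} phi_{k-1,j} rho(k-j)]
            / [1 - sum_{j=1..k-1} phi_{k-1,j} rho(j)],
  phi_{k,j} = phi_{k-1,j} - phi_{kk} phi_{k-1,k-j},  j = 1..k-1.
Step k = 1:
  phi_11 = rho(1) = -0.3669.
Step k = 2:
  phi_22 = [rho(2) - phi_11 rho(1)] / [1 - phi_11 rho(1)] = [0.1951 - (-0.3669)(-0.3669)] / [1 - (-0.3669)(-0.3669)]
         = 0.06048439 / 0.86538439 = 0.069893.
  Update: phi_21 = phi_11 - phi_22 phi_11 = -0.3669 - (0.069893)(-0.3669) = -0.341256.
Step k = 3:
  phi_33 = [rho(3) - phi_21 rho(2) - phi_22 rho(1)] / [1 - phi_21 rho(1) - phi_22 rho(2)]
    numerator   = 0.1756 - (-0.341256)(0.1951) - (0.069893)(-0.3669) = 0.26782286
    denominator = 1 - (-0.341256)(-0.3669) - (0.069893)(0.1951) = 0.86115695
  phi_33 = 0.26782286 / 0.86115695 = 0.311.
Therefore phi_{33} = 0.3110.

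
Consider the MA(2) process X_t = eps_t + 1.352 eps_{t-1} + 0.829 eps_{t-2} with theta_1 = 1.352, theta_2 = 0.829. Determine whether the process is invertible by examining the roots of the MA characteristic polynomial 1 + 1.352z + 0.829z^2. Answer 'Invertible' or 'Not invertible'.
\text{Invertible}

The MA(q) characteristic polynomial is P(z) = 1 + 1.352z + 0.829z^2.
Invertibility requires all roots to lie outside the unit circle, i.e. |z| > 1 for every root.
Set 1 + (1.352) z + (0.829) z^2 = 0, i.e. a z^2 + b z + c = 0 with a = 0.829, b = 1.352, c = 1.
Discriminant D = b^2 - 4ac = (1.352)^2 - 4*(0.829)*1 = 1.827904 - (3.316) = -1.488096.
D < 0, so the roots are the complex-conjugate pair z = (-b +/- i sqrt(-D)) / (2a) = -0.8154 +/- 0.7358i.
For a conjugate pair |z|^2 = z * conj(z) = (product of roots) = c/a = 1/(0.829) = 1.206273, so |z| = sqrt(1.206273) = 1.0983 for both roots.
Moduli of all roots: 1.0983, 1.0983.
All moduli strictly greater than 1? Yes.
Verdict: Invertible.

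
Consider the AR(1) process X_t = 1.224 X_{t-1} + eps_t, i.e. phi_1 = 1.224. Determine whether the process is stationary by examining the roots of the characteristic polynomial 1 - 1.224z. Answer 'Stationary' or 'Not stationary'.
\text{Not stationary}

The AR(p) characteristic polynomial is P(z) = 1 - 1.224z.
Stationarity requires all roots to lie outside the unit circle, i.e. |z| > 1 for every root.
This is linear in z: 1 + (-1.224) z = 0  =>  z = -1/(-1.224) = 0.816993,  |z| = 0.816993.
Moduli of all roots: 0.8170.
All moduli strictly greater than 1? No.
Verdict: Not stationary.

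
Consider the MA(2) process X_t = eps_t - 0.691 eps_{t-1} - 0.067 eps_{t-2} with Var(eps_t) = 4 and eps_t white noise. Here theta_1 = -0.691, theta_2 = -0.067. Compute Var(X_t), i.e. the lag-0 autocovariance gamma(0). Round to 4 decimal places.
\gamma(0) = 5.9279

For an MA(q) process X_t = eps_t + sum_i theta_i eps_{t-i} with
Var(eps_t) = sigma^2, the variance is
  gamma(0) = sigma^2 * (1 + sum_i theta_i^2).
  sum_i theta_i^2 = (-0.691)^2 + (-0.067)^2 = 0.477481 + 0.004489 = 0.48197.
  gamma(0) = 4 * (1 + 0.48197) = 4 * 1.48197 = 5.92788, which rounds to 5.9279.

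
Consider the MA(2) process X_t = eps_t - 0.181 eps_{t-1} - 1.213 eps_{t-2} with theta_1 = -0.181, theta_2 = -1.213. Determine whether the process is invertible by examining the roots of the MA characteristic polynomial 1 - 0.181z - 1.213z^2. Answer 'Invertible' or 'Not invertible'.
\text{Not invertible}

The MA(q) characteristic polynomial is P(z) = 1 - 0.181z - 1.213z^2.
Invertibility requires all roots to lie outside the unit circle, i.e. |z| > 1 for every root.
Set 1 + (-0.181) z + (-1.213) z^2 = 0, i.e. a z^2 + b z + c = 0 with a = -1.213, b = -0.181, c = 1.
Discriminant D = b^2 - 4ac = (-0.181)^2 - 4*(-1.213)*1 = 0.032761 - (-4.852) = 4.884761.
D >= 0, so the roots are real: z = (-b +/- sqrt(D)) / (2a) = (0.181 +/- 2.21015) / (-2.426).
  z_1 = (0.181 + 2.21015) / (-2.426) = -0.9856,   |z_1| = 0.9856.
  z_2 = (0.181 - 2.21015) / (-2.426) = 0.8364,   |z_2| = 0.8364.
Moduli of all roots: 0.9856, 0.8364.
All moduli strictly greater than 1? No.
Verdict: Not invertible.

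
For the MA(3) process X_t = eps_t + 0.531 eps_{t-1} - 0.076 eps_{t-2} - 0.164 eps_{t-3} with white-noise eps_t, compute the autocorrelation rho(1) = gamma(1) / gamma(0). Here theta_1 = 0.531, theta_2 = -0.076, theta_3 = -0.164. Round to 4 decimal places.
\rho(1) = 0.3827

For an MA(q) process with theta_0 = 1, the autocovariance is
  gamma(k) = sigma^2 * sum_{i=0..q-k} theta_i * theta_{i+k},
and rho(k) = gamma(k) / gamma(0). Sigma^2 cancels.
  numerator   = (1)*(0.531) + (0.531)*(-0.076) + (-0.076)*(-0.164) = 0.503108.
  denominator = (1)^2 + (0.531)^2 + (-0.076)^2 + (-0.164)^2 = 1.314633.
  rho(1) = 0.503108 / 1.314633 = 0.3827.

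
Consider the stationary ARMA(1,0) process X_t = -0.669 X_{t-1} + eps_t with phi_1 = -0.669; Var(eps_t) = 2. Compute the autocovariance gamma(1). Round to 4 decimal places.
\gamma(1) = -2.4220

Multiply the model equation by X_{t-k} and take expectations. With theta_0 = psi_0 = 1 and psi_j the MA(infinity) weights, this gives
  gamma(k) - sum_i phi_i gamma(k-i) = c_k,
  c_k = sigma^2 * sum_{j=k..q} theta_j psi_{j-k}   (c_k = 0 for k > q),
using gamma(-m) = gamma(m).
Pure AR (q = 0): c_0 = sigma^2 = 2, c_k = 0 for k >= 1.
Equations for k = 0 and k = 1 (AR order 1):
  gamma(0) = phi_1 gamma(1) + c_0
  gamma(1) = phi_1 gamma(0) + c_1
Substituting the second into the first: gamma(0) (1 - phi_1^2) = c_0 + phi_1 c_1, so
  gamma(0) = c_0 / (1 - phi_1^2) = 2 / (1 - (-0.669)^2) = 2 / 0.552439 = 3.620309.
  gamma(1) = phi_1 gamma(0) = (-0.669)(3.620309) = -2.421987.
Therefore gamma(1) = -2.4220 (to 4 decimal places).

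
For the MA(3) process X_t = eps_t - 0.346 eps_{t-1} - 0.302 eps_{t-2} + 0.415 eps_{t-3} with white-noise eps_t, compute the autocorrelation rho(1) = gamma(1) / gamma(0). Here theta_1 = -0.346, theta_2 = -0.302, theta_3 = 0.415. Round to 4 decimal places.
\rho(1) = -0.2652

For an MA(q) process with theta_0 = 1, the autocovariance is
  gamma(k) = sigma^2 * sum_{i=0..q-k} theta_i * theta_{i+k},
and rho(k) = gamma(k) / gamma(0). Sigma^2 cancels.
  numerator   = (1)*(-0.346) + (-0.346)*(-0.302) + (-0.302)*(0.415) = -0.366838.
  denominator = (1)^2 + (-0.346)^2 + (-0.302)^2 + (0.415)^2 = 1.383145.
  rho(1) = -0.366838 / 1.383145 = -0.2652.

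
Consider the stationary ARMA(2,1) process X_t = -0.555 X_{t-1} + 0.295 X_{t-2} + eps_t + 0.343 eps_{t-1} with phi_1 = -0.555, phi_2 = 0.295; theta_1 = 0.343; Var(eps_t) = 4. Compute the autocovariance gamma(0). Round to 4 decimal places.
\gamma(0) = 6.6550

Multiply the model equation by X_{t-k} and take expectations. With theta_0 = psi_0 = 1 and psi_j the MA(infinity) weights, this gives
  gamma(k) - sum_i phi_i gamma(k-i) = c_k,
  c_k = sigma^2 * sum_{j=k..q} theta_j psi_{j-k}   (c_k = 0 for k > q),
using gamma(-m) = gamma(m).
psi-weights needed (psi_j = theta_j + sum_i phi_i psi_{j-i}):
  psi_1 = theta_1 + phi_1 = 0.343 + (-0.555) = -0.212
Right-hand sides:
  c_0 = sigma^2 (1 + theta_1 psi_1) = 4 * (1 + (0.343)(-0.212)) = 4 * 0.927284 = 3.709136
  c_1 = sigma^2 theta_1 = 4 * (0.343) = 1.372
  c_2 = 0
Equations for k = 0, 1, 2 (AR order 2, c_2 = 0):
  (E0) gamma(0) = phi_1 gamma(1) + phi_2 gamma(2) + c_0
  (E1) gamma(1) = phi_1 gamma(0) + phi_2 gamma(1) + c_1
  (E2) gamma(2) = phi_1 gamma(1) + phi_2 gamma(0)
From (E1): gamma(1) = A gamma(0) + B with
  A = phi_1 / (1 - phi_2) = -0.555 / 0.705 = -0.787234,   B = c_1 / (1 - phi_2) = 1.372 / 0.705 = 1.946099.
Insert (E2) into (E0): gamma(0) (1 - phi_2^2) = phi_1 (1 + phi_2) gamma(1) + c_0.
  phi_1 (1 + phi_2) = (-0.555)(1.295) = -0.718725,   1 - phi_2^2 = 0.912975.
Replace gamma(1) by A gamma(0) + B and collect gamma(0):
  gamma(0) [0.912975 - (-0.718725)(-0.787234)] = (-0.718725)(1.946099) + 3.709136
  gamma(0) * 0.34717 = 2.310426
  gamma(0) = 2.310426 / 0.34717 = 6.655023.
Therefore gamma(0) = 6.6550 (to 4 decimal places).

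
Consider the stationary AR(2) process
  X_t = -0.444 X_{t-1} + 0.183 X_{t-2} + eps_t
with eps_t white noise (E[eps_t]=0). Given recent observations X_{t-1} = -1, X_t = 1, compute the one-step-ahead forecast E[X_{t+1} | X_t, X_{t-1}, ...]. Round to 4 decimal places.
E[X_{t+1} \mid \mathcal F_t] = -0.6270

For an AR(p) model X_t = c + sum_i phi_i X_{t-i} + eps_t, the
one-step-ahead conditional mean is
  E[X_{t+1} | X_t, ...] = c + sum_i phi_i X_{t+1-i}.
Substitute known values:
  E[X_{t+1} | ...] = (-0.444) * (1) + (0.183) * (-1)
                   = -0.6270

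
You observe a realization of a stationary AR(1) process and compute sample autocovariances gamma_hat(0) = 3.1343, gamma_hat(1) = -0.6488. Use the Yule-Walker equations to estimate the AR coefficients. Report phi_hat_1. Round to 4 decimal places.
\hat\phi_{1} = -0.2070

The Yule-Walker equations for an AR(p) process read, in matrix form,
  Gamma_p phi = r_p,   with   (Gamma_p)_{ij} = gamma(|i - j|),
                       (r_p)_i = gamma(i),   i,j = 1..p.
Substitute the sample gammas (Toeplitz matrix and right-hand side of size 1):
  Gamma_p = [[3.1343]]
  r_p     = [-0.6488]
With p = 1 this is the single equation gamma(0) phi_1 = gamma(1):
  phi_hat_1 = gamma(1) / gamma(0) = -0.6488 / 3.1343 = -0.2070.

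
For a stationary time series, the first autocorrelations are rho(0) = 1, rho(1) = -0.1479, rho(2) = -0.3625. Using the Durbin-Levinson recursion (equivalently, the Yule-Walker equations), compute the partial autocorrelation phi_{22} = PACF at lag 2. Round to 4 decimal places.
\phi_{22} = -0.3930

The PACF at lag k is phi_{kk}, the last component of the solution
to the Yule-Walker system G_k phi = r_k where
  (G_k)_{ij} = rho(|i - j|), (r_k)_i = rho(i), i,j = 1..k.
Equivalently, Durbin-Levinson gives phi_{kk} iteratively:
  phi_{11} = rho(1)
  phi_{kk} = [rho(k) - sum_{j=1..k-1} phi_{k-1,j} rho(k-j)]
            / [1 - sum_{j=1..k-1} phi_{k-1,j} rho(j)],
  phi_{k,j} = phi_{k-1,j} - phi_{kk} phi_{k-1,k-j},  j = 1..k-1.
Step k = 1:
  phi_11 = rho(1) = -0.1479.
Step k = 2:
  phi_22 = [rho(2) - phi_11 rho(1)] / [1 - phi_11 rho(1)] = [-0.3625 - (-0.1479)(-0.1479)] / [1 - (-0.1479)(-0.1479)]
         = -0.38437441 / 0.97812559 = -0.393.
Therefore phi_{22} = -0.3930.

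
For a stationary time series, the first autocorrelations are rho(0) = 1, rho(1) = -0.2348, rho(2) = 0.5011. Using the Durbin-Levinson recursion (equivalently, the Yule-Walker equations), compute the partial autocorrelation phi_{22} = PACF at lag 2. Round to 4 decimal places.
\phi_{22} = 0.4720

The PACF at lag k is phi_{kk}, the last component of the solution
to the Yule-Walker system G_k phi = r_k where
  (G_k)_{ij} = rho(|i - j|), (r_k)_i = rho(i), i,j = 1..k.
Equivalently, Durbin-Levinson gives phi_{kk} iteratively:
  phi_{11} = rho(1)
  phi_{kk} = [rho(k) - sum_{j=1..k-1} phi_{k-1,j} rho(k-j)]
            / [1 - sum_{j=1..k-1} phi_{k-1,j} rho(j)],
  phi_{k,j} = phi_{k-1,j} - phi_{kk} phi_{k-1,k-j},  j = 1..k-1.
Step k = 1:
  phi_11 = rho(1) = -0.2348.
Step k = 2:
  phi_22 = [rho(2) - phi_11 rho(1)] / [1 - phi_11 rho(1)] = [0.5011 - (-0.2348)(-0.2348)] / [1 - (-0.2348)(-0.2348)]
         = 0.44596896 / 0.94486896 = 0.472.
Therefore phi_{22} = 0.4720.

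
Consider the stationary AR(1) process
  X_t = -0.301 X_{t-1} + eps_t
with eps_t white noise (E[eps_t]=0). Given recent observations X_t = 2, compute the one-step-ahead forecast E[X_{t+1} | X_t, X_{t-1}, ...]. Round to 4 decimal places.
E[X_{t+1} \mid \mathcal F_t] = -0.6020

For an AR(p) model X_t = c + sum_i phi_i X_{t-i} + eps_t, the
one-step-ahead conditional mean is
  E[X_{t+1} | X_t, ...] = c + sum_i phi_i X_{t+1-i}.
Substitute known values:
  E[X_{t+1} | ...] = (-0.301) * (2)
                   = -0.6020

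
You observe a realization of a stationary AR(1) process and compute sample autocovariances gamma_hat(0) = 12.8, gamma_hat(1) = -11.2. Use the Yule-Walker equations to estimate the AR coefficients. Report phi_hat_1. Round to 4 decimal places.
\hat\phi_{1} = -0.8750

The Yule-Walker equations for an AR(p) process read, in matrix form,
  Gamma_p phi = r_p,   with   (Gamma_p)_{ij} = gamma(|i - j|),
                       (r_p)_i = gamma(i),   i,j = 1..p.
Substitute the sample gammas (Toeplitz matrix and right-hand side of size 1):
  Gamma_p = [[12.8]]
  r_p     = [-11.2]
With p = 1 this is the single equation gamma(0) phi_1 = gamma(1):
  phi_hat_1 = gamma(1) / gamma(0) = -11.2 / 12.8 = -0.8750.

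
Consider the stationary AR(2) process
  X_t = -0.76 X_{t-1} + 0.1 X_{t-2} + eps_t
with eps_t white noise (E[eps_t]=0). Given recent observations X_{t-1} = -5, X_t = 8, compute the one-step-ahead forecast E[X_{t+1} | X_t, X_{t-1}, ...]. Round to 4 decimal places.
E[X_{t+1} \mid \mathcal F_t] = -6.5800

For an AR(p) model X_t = c + sum_i phi_i X_{t-i} + eps_t, the
one-step-ahead conditional mean is
  E[X_{t+1} | X_t, ...] = c + sum_i phi_i X_{t+1-i}.
Substitute known values:
  E[X_{t+1} | ...] = (-0.76) * (8) + (0.1) * (-5)
                   = -6.5800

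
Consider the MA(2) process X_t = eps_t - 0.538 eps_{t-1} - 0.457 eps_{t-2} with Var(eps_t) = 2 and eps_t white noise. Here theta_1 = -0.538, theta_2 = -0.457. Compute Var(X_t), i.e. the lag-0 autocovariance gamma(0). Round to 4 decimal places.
\gamma(0) = 2.9966

For an MA(q) process X_t = eps_t + sum_i theta_i eps_{t-i} with
Var(eps_t) = sigma^2, the variance is
  gamma(0) = sigma^2 * (1 + sum_i theta_i^2).
  sum_i theta_i^2 = (-0.538)^2 + (-0.457)^2 = 0.289444 + 0.208849 = 0.498293.
  gamma(0) = 2 * (1 + 0.498293) = 2 * 1.498293 = 2.996586, which rounds to 2.9966.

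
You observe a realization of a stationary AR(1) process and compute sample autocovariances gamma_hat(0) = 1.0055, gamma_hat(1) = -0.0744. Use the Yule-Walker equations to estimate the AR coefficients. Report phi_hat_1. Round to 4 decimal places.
\hat\phi_{1} = -0.0740

The Yule-Walker equations for an AR(p) process read, in matrix form,
  Gamma_p phi = r_p,   with   (Gamma_p)_{ij} = gamma(|i - j|),
                       (r_p)_i = gamma(i),   i,j = 1..p.
Substitute the sample gammas (Toeplitz matrix and right-hand side of size 1):
  Gamma_p = [[1.0055]]
  r_p     = [-0.0744]
With p = 1 this is the single equation gamma(0) phi_1 = gamma(1):
  phi_hat_1 = gamma(1) / gamma(0) = -0.0744 / 1.0055 = -0.0740.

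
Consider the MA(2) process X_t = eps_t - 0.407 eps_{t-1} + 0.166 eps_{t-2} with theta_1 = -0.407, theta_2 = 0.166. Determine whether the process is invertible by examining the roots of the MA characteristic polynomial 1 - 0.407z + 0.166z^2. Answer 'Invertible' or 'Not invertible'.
\text{Invertible}

The MA(q) characteristic polynomial is P(z) = 1 - 0.407z + 0.166z^2.
Invertibility requires all roots to lie outside the unit circle, i.e. |z| > 1 for every root.
Set 1 + (-0.407) z + (0.166) z^2 = 0, i.e. a z^2 + b z + c = 0 with a = 0.166, b = -0.407, c = 1.
Discriminant D = b^2 - 4ac = (-0.407)^2 - 4*(0.166)*1 = 0.165649 - (0.664) = -0.498351.
D < 0, so the roots are the complex-conjugate pair z = (-b +/- i sqrt(-D)) / (2a) = 1.2259 +/- 2.1263i.
For a conjugate pair |z|^2 = z * conj(z) = (product of roots) = c/a = 1/(0.166) = 6.024096, so |z| = sqrt(6.024096) = 2.4544 for both roots.
Moduli of all roots: 2.4544, 2.4544.
All moduli strictly greater than 1? Yes.
Verdict: Invertible.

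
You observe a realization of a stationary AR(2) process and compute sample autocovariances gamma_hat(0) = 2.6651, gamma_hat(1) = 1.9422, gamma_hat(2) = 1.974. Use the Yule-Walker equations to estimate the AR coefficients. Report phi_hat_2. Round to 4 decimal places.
\hat\phi_{2} = 0.4470

The Yule-Walker equations for an AR(p) process read, in matrix form,
  Gamma_p phi = r_p,   with   (Gamma_p)_{ij} = gamma(|i - j|),
                       (r_p)_i = gamma(i),   i,j = 1..p.
Substitute the sample gammas (Toeplitz matrix and right-hand side of size 2):
  Gamma_p = [[2.6651, 1.9422], [1.9422, 2.6651]]
  r_p     = [1.9422, 1.974]
Written out:
  2.6651 phi_1 + 1.9422 phi_2 = 1.9422
  1.9422 phi_1 + 2.6651 phi_2 = 1.974
Solve by Cramer's rule:
  det = gamma(0)^2 - gamma(1)^2 = (2.6651)^2 - (1.9422)^2 = 7.10275801 - 3.77214084 = 3.33061717
  phi_hat_1 = [gamma(1) gamma(0) - gamma(1) gamma(2)] / det = [(1.9422)(2.6651) - (1.9422)(1.974)] / 3.33061717 = 1.34225442 / 3.33061717 = 0.403
  phi_hat_2 = [gamma(0) gamma(2) - gamma(1)^2] / det = [(2.6651)(1.974) - (1.9422)^2] / 3.33061717 = 1.48876656 / 3.33061717 = 0.447
So phi_hat = [0.4030, 0.4470].
Therefore phi_hat_2 = 0.4470.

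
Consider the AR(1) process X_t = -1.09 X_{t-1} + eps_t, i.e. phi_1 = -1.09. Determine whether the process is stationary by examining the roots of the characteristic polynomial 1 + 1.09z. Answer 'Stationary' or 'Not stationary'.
\text{Not stationary}

The AR(p) characteristic polynomial is P(z) = 1 + 1.09z.
Stationarity requires all roots to lie outside the unit circle, i.e. |z| > 1 for every root.
This is linear in z: 1 + (1.09) z = 0  =>  z = -1/(1.09) = -0.917431,  |z| = 0.917431.
Moduli of all roots: 0.9174.
All moduli strictly greater than 1? No.
Verdict: Not stationary.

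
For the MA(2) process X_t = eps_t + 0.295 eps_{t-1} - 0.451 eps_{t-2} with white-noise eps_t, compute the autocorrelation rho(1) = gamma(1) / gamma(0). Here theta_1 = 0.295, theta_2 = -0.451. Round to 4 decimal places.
\rho(1) = 0.1255

For an MA(q) process with theta_0 = 1, the autocovariance is
  gamma(k) = sigma^2 * sum_{i=0..q-k} theta_i * theta_{i+k},
and rho(k) = gamma(k) / gamma(0). Sigma^2 cancels.
  numerator   = (1)*(0.295) + (0.295)*(-0.451) = 0.161955.
  denominator = (1)^2 + (0.295)^2 + (-0.451)^2 = 1.290426.
  rho(1) = 0.161955 / 1.290426 = 0.1255.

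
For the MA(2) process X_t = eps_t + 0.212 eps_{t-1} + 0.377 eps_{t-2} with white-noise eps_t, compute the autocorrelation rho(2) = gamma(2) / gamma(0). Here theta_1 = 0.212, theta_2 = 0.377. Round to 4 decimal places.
\rho(2) = 0.3176

For an MA(q) process with theta_0 = 1, the autocovariance is
  gamma(k) = sigma^2 * sum_{i=0..q-k} theta_i * theta_{i+k},
and rho(k) = gamma(k) / gamma(0). Sigma^2 cancels.
  numerator   = (1)*(0.377) = 0.377.
  denominator = (1)^2 + (0.212)^2 + (0.377)^2 = 1.187073.
  rho(2) = 0.377 / 1.187073 = 0.3176.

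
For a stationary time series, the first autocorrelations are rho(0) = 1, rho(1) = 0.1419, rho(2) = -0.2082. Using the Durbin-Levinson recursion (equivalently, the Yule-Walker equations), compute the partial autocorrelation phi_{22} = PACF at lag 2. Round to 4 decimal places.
\phi_{22} = -0.2330

The PACF at lag k is phi_{kk}, the last component of the solution
to the Yule-Walker system G_k phi = r_k where
  (G_k)_{ij} = rho(|i - j|), (r_k)_i = rho(i), i,j = 1..k.
Equivalently, Durbin-Levinson gives phi_{kk} iteratively:
  phi_{11} = rho(1)
  phi_{kk} = [rho(k) - sum_{j=1..k-1} phi_{k-1,j} rho(k-j)]
            / [1 - sum_{j=1..k-1} phi_{k-1,j} rho(j)],
  phi_{k,j} = phi_{k-1,j} - phi_{kk} phi_{k-1,k-j},  j = 1..k-1.
Step k = 1:
  phi_11 = rho(1) = 0.1419.
Step k = 2:
  phi_22 = [rho(2) - phi_11 rho(1)] / [1 - phi_11 rho(1)] = [-0.2082 - (0.1419)(0.1419)] / [1 - (0.1419)(0.1419)]
         = -0.22833561 / 0.97986439 = -0.233.
Therefore phi_{22} = -0.2330.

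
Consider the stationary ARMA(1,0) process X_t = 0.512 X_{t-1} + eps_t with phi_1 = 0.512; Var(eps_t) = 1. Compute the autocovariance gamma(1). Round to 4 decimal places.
\gamma(1) = 0.6939

Multiply the model equation by X_{t-k} and take expectations. With theta_0 = psi_0 = 1 and psi_j the MA(infinity) weights, this gives
  gamma(k) - sum_i phi_i gamma(k-i) = c_k,
  c_k = sigma^2 * sum_{j=k..q} theta_j psi_{j-k}   (c_k = 0 for k > q),
using gamma(-m) = gamma(m).
Pure AR (q = 0): c_0 = sigma^2 = 1, c_k = 0 for k >= 1.
Equations for k = 0 and k = 1 (AR order 1):
  gamma(0) = phi_1 gamma(1) + c_0
  gamma(1) = phi_1 gamma(0) + c_1
Substituting the second into the first: gamma(0) (1 - phi_1^2) = c_0 + phi_1 c_1, so
  gamma(0) = c_0 / (1 - phi_1^2) = 1 / (1 - (0.512)^2) = 1 / 0.737856 = 1.355278.
  gamma(1) = phi_1 gamma(0) = (0.512)(1.355278) = 0.693902.
Therefore gamma(1) = 0.6939 (to 4 decimal places).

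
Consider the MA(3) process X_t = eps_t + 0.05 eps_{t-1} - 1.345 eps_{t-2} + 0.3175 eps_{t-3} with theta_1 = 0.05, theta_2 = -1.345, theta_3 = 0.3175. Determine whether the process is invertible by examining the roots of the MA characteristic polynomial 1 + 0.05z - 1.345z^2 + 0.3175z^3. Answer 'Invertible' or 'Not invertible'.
\text{Not invertible}

The MA(q) characteristic polynomial is P(z) = 1 + 0.05z - 1.345z^2 + 0.3175z^3.
Invertibility requires all roots to lie outside the unit circle, i.e. |z| > 1 for every root.
Degree 3: look for a simple real root z0 first, then factor out (1 - z/z0) and solve the remaining quadratic.
Testing z0 = 4: P(4) = 1 + (0.05)(4) + (-1.345)(4)^2 + (0.3175)(4)^3
  = 1 + (0.2) + (-21.52) + (20.32) = 0.  So z_0 = 4 is a root, |z_0| = 4.
Divide out the factor (1 - 0.25 z) = (1 - z/z0) (since 1/z0 = 0.25):
  P(z) = (1 - 0.25 z)(1 + (0.3) z + (-1.27) z^2)
  [check: z-coef 0.3 - (0.25) = 0.05; z^2-coef -1.27 - (0.25)(0.3) = -1.345; z^3-coef -(0.25)(-1.27) = 0.3175.]
Remaining roots from the quadratic factor 1 + (0.3) z + (-1.27) z^2:
  Set 1 + (0.3) z + (-1.27) z^2 = 0, i.e. a z^2 + b z + c = 0 with a = -1.27, b = 0.3, c = 1.
  Discriminant D = b^2 - 4ac = (0.3)^2 - 4*(-1.27)*1 = 0.09 - (-5.08) = 5.17.
  D >= 0, so the roots are real: z = (-b +/- sqrt(D)) / (2a) = (-0.3 +/- 2.273763) / (-2.54).
    z_1 = (-0.3 + 2.273763) / (-2.54) = -0.7771,   |z_1| = 0.7771.
    z_2 = (-0.3 - 2.273763) / (-2.54) = 1.0133,   |z_2| = 1.0133.
Moduli of all roots: 4.0000, 0.7771, 1.0133.
All moduli strictly greater than 1? No.
Verdict: Not invertible.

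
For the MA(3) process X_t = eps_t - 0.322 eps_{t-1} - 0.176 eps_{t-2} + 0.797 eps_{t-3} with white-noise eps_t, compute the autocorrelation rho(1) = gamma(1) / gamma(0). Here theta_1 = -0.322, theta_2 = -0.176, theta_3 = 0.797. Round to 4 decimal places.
\rho(1) = -0.2292

For an MA(q) process with theta_0 = 1, the autocovariance is
  gamma(k) = sigma^2 * sum_{i=0..q-k} theta_i * theta_{i+k},
and rho(k) = gamma(k) / gamma(0). Sigma^2 cancels.
  numerator   = (1)*(-0.322) + (-0.322)*(-0.176) + (-0.176)*(0.797) = -0.4056.
  denominator = (1)^2 + (-0.322)^2 + (-0.176)^2 + (0.797)^2 = 1.769869.
  rho(1) = -0.4056 / 1.769869 = -0.2292.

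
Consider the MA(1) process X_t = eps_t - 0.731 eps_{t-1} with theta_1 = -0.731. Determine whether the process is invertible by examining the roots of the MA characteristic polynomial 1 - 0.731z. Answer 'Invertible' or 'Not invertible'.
\text{Invertible}

The MA(q) characteristic polynomial is P(z) = 1 - 0.731z.
Invertibility requires all roots to lie outside the unit circle, i.e. |z| > 1 for every root.
This is linear in z: 1 + (-0.731) z = 0  =>  z = -1/(-0.731) = 1.367989,  |z| = 1.367989.
Moduli of all roots: 1.3680.
All moduli strictly greater than 1? Yes.
Verdict: Invertible.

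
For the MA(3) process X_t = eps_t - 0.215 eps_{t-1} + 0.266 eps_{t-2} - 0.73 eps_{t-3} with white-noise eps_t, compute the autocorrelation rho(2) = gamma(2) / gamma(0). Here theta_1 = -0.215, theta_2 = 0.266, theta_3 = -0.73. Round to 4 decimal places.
\rho(2) = 0.2564

For an MA(q) process with theta_0 = 1, the autocovariance is
  gamma(k) = sigma^2 * sum_{i=0..q-k} theta_i * theta_{i+k},
and rho(k) = gamma(k) / gamma(0). Sigma^2 cancels.
  numerator   = (1)*(0.266) + (-0.215)*(-0.73) = 0.42295.
  denominator = (1)^2 + (-0.215)^2 + (0.266)^2 + (-0.73)^2 = 1.649881.
  rho(2) = 0.42295 / 1.649881 = 0.2564.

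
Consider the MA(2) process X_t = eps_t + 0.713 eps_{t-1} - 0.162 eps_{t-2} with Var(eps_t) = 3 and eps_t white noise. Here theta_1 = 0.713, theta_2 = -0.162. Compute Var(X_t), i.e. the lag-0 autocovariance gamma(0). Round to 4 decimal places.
\gamma(0) = 4.6038

For an MA(q) process X_t = eps_t + sum_i theta_i eps_{t-i} with
Var(eps_t) = sigma^2, the variance is
  gamma(0) = sigma^2 * (1 + sum_i theta_i^2).
  sum_i theta_i^2 = (0.713)^2 + (-0.162)^2 = 0.508369 + 0.026244 = 0.534613.
  gamma(0) = 3 * (1 + 0.534613) = 3 * 1.534613 = 4.603839, which rounds to 4.6038.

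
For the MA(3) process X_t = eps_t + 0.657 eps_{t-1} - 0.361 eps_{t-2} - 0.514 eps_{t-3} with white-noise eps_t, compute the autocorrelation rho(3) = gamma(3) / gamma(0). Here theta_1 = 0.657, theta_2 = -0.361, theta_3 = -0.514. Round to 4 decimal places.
\rho(3) = -0.2815

For an MA(q) process with theta_0 = 1, the autocovariance is
  gamma(k) = sigma^2 * sum_{i=0..q-k} theta_i * theta_{i+k},
and rho(k) = gamma(k) / gamma(0). Sigma^2 cancels.
  numerator   = (1)*(-0.514) = -0.514.
  denominator = (1)^2 + (0.657)^2 + (-0.361)^2 + (-0.514)^2 = 1.826166.
  rho(3) = -0.514 / 1.826166 = -0.2815.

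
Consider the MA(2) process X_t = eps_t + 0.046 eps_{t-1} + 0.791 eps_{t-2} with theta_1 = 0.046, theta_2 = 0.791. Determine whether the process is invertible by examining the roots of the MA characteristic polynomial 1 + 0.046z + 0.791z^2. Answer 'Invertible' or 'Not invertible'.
\text{Invertible}

The MA(q) characteristic polynomial is P(z) = 1 + 0.046z + 0.791z^2.
Invertibility requires all roots to lie outside the unit circle, i.e. |z| > 1 for every root.
Set 1 + (0.046) z + (0.791) z^2 = 0, i.e. a z^2 + b z + c = 0 with a = 0.791, b = 0.046, c = 1.
Discriminant D = b^2 - 4ac = (0.046)^2 - 4*(0.791)*1 = 0.002116 - (3.164) = -3.161884.
D < 0, so the roots are the complex-conjugate pair z = (-b +/- i sqrt(-D)) / (2a) = -0.0291 +/- 1.124i.
For a conjugate pair |z|^2 = z * conj(z) = (product of roots) = c/a = 1/(0.791) = 1.264223, so |z| = sqrt(1.264223) = 1.1244 for both roots.
Moduli of all roots: 1.1244, 1.1244.
All moduli strictly greater than 1? Yes.
Verdict: Invertible.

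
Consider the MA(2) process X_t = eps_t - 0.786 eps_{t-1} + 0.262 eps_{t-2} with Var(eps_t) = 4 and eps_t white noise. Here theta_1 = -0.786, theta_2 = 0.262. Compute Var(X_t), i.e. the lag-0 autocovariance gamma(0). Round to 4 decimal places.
\gamma(0) = 6.7458

For an MA(q) process X_t = eps_t + sum_i theta_i eps_{t-i} with
Var(eps_t) = sigma^2, the variance is
  gamma(0) = sigma^2 * (1 + sum_i theta_i^2).
  sum_i theta_i^2 = (-0.786)^2 + (0.262)^2 = 0.617796 + 0.068644 = 0.68644.
  gamma(0) = 4 * (1 + 0.68644) = 4 * 1.68644 = 6.74576, which rounds to 6.7458.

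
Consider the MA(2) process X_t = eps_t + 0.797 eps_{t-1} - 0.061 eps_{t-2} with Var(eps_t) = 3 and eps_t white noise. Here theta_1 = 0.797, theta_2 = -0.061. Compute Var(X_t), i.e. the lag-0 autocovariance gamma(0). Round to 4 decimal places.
\gamma(0) = 4.9168

For an MA(q) process X_t = eps_t + sum_i theta_i eps_{t-i} with
Var(eps_t) = sigma^2, the variance is
  gamma(0) = sigma^2 * (1 + sum_i theta_i^2).
  sum_i theta_i^2 = (0.797)^2 + (-0.061)^2 = 0.635209 + 0.003721 = 0.63893.
  gamma(0) = 3 * (1 + 0.63893) = 3 * 1.63893 = 4.91679, which rounds to 4.9168.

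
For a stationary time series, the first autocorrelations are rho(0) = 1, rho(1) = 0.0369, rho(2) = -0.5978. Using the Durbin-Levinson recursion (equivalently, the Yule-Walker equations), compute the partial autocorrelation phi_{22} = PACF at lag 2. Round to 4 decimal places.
\phi_{22} = -0.6000

The PACF at lag k is phi_{kk}, the last component of the solution
to the Yule-Walker system G_k phi = r_k where
  (G_k)_{ij} = rho(|i - j|), (r_k)_i = rho(i), i,j = 1..k.
Equivalently, Durbin-Levinson gives phi_{kk} iteratively:
  phi_{11} = rho(1)
  phi_{kk} = [rho(k) - sum_{j=1..k-1} phi_{k-1,j} rho(k-j)]
            / [1 - sum_{j=1..k-1} phi_{k-1,j} rho(j)],
  phi_{k,j} = phi_{k-1,j} - phi_{kk} phi_{k-1,k-j},  j = 1..k-1.
Step k = 1:
  phi_11 = rho(1) = 0.0369.
Step k = 2:
  phi_22 = [rho(2) - phi_11 rho(1)] / [1 - phi_11 rho(1)] = [-0.5978 - (0.0369)(0.0369)] / [1 - (0.0369)(0.0369)]
         = -0.59916161 / 0.99863839 = -0.6.
Therefore phi_{22} = -0.6000.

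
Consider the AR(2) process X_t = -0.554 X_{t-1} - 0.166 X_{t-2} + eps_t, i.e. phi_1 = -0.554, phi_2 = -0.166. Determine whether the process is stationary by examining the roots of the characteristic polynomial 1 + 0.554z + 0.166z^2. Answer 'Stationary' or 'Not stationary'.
\text{Stationary}

The AR(p) characteristic polynomial is P(z) = 1 + 0.554z + 0.166z^2.
Stationarity requires all roots to lie outside the unit circle, i.e. |z| > 1 for every root.
Set 1 + (0.554) z + (0.166) z^2 = 0, i.e. a z^2 + b z + c = 0 with a = 0.166, b = 0.554, c = 1.
Discriminant D = b^2 - 4ac = (0.554)^2 - 4*(0.166)*1 = 0.306916 - (0.664) = -0.357084.
D < 0, so the roots are the complex-conjugate pair z = (-b +/- i sqrt(-D)) / (2a) = -1.6687 +/- 1.7999i.
For a conjugate pair |z|^2 = z * conj(z) = (product of roots) = c/a = 1/(0.166) = 6.024096, so |z| = sqrt(6.024096) = 2.4544 for both roots.
Moduli of all roots: 2.4544, 2.4544.
All moduli strictly greater than 1? Yes.
Verdict: Stationary.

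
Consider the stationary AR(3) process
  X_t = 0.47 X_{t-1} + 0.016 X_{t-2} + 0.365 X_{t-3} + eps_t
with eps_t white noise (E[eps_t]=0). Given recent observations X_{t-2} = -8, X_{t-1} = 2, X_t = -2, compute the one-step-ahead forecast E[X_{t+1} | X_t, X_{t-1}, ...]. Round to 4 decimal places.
E[X_{t+1} \mid \mathcal F_t] = -3.8280

For an AR(p) model X_t = c + sum_i phi_i X_{t-i} + eps_t, the
one-step-ahead conditional mean is
  E[X_{t+1} | X_t, ...] = c + sum_i phi_i X_{t+1-i}.
Substitute known values:
  E[X_{t+1} | ...] = (0.47) * (-2) + (0.016) * (2) + (0.365) * (-8)
                   = -3.8280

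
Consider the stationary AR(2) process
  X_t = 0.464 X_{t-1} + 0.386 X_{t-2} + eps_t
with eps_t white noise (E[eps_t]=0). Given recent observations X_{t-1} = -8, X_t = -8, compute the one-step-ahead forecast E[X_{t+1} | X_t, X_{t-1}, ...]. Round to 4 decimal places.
E[X_{t+1} \mid \mathcal F_t] = -6.8000

For an AR(p) model X_t = c + sum_i phi_i X_{t-i} + eps_t, the
one-step-ahead conditional mean is
  E[X_{t+1} | X_t, ...] = c + sum_i phi_i X_{t+1-i}.
Substitute known values:
  E[X_{t+1} | ...] = (0.464) * (-8) + (0.386) * (-8)
                   = -6.8000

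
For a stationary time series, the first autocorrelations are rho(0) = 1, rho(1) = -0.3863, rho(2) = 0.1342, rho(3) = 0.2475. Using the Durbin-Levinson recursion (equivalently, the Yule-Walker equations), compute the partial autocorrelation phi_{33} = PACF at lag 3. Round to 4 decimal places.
\phi_{33} = 0.3450

The PACF at lag k is phi_{kk}, the last component of the solution
to the Yule-Walker system G_k phi = r_k where
  (G_k)_{ij} = rho(|i - j|), (r_k)_i = rho(i), i,j = 1..k.
Equivalently, Durbin-Levinson gives phi_{kk} iteratively:
  phi_{11} = rho(1)
  phi_{kk} = [rho(k) - sum_{j=1..k-1} phi_{k-1,j} rho(k-j)]
            / [1 - sum_{j=1..k-1} phi_{k-1,j} rho(j)],
  phi_{k,j} = phi_{k-1,j} - phi_{kk} phi_{k-1,k-j},  j = 1..k-1.
Step k = 1:
  phi_11 = rho(1) = -0.3863.
Step k = 2:
  phi_22 = [rho(2) - phi_11 rho(1)] / [1 - phi_11 rho(1)] = [0.1342 - (-0.3863)(-0.3863)] / [1 - (-0.3863)(-0.3863)]
         = -0.01502769 / 0.85077231 = -0.017664.
  Update: phi_21 = phi_11 - phi_22 phi_11 = -0.3863 - (-0.017664)(-0.3863) = -0.393123.
Step k = 3:
  phi_33 = [rho(3) - phi_21 rho(2) - phi_22 rho(1)] / [1 - phi_21 rho(1) - phi_22 rho(2)]
    numerator   = 0.2475 - (-0.393123)(0.1342) - (-0.017664)(-0.3863) = 0.29343372
    denominator = 1 - (-0.393123)(-0.3863) - (-0.017664)(0.1342) = 0.85050687
  phi_33 = 0.29343372 / 0.85050687 = 0.345.
Therefore phi_{33} = 0.3450.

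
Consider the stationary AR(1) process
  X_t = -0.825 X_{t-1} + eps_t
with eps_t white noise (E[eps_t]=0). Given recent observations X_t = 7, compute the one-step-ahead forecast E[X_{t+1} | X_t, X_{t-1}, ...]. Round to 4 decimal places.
E[X_{t+1} \mid \mathcal F_t] = -5.7750

For an AR(p) model X_t = c + sum_i phi_i X_{t-i} + eps_t, the
one-step-ahead conditional mean is
  E[X_{t+1} | X_t, ...] = c + sum_i phi_i X_{t+1-i}.
Substitute known values:
  E[X_{t+1} | ...] = (-0.825) * (7)
                   = -5.7750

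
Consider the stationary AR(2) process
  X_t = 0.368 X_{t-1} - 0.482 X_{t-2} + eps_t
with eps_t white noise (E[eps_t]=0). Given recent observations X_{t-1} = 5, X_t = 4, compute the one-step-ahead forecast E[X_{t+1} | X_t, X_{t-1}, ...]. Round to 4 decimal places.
E[X_{t+1} \mid \mathcal F_t] = -0.9380

For an AR(p) model X_t = c + sum_i phi_i X_{t-i} + eps_t, the
one-step-ahead conditional mean is
  E[X_{t+1} | X_t, ...] = c + sum_i phi_i X_{t+1-i}.
Substitute known values:
  E[X_{t+1} | ...] = (0.368) * (4) + (-0.482) * (5)
                   = -0.9380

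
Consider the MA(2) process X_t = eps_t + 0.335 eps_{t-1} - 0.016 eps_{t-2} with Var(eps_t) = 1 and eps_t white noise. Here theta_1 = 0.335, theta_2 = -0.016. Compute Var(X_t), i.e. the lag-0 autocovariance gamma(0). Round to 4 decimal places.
\gamma(0) = 1.1125

For an MA(q) process X_t = eps_t + sum_i theta_i eps_{t-i} with
Var(eps_t) = sigma^2, the variance is
  gamma(0) = sigma^2 * (1 + sum_i theta_i^2).
  sum_i theta_i^2 = (0.335)^2 + (-0.016)^2 = 0.112225 + 0.000256 = 0.112481.
  gamma(0) = 1 * (1 + 0.112481) = 1 * 1.112481 = 1.112481, which rounds to 1.1125.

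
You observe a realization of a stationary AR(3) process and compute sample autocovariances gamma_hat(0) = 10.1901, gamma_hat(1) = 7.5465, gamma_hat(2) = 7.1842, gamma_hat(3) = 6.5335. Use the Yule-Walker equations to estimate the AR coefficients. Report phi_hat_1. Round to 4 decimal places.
\hat\phi_{1} = 0.4460

The Yule-Walker equations for an AR(p) process read, in matrix form,
  Gamma_p phi = r_p,   with   (Gamma_p)_{ij} = gamma(|i - j|),
                       (r_p)_i = gamma(i),   i,j = 1..p.
Substitute the sample gammas (Toeplitz matrix and right-hand side of size 3):
  Gamma_p = [[10.1901, 7.5465, 7.1842], [7.5465, 10.1901, 7.5465], [7.1842, 7.5465, 10.1901]]
  r_p     = [7.5465, 7.1842, 6.5335]
Written out (R1..R3):
  (R1) 10.1901 phi_1 + 7.5465 phi_2 + 7.1842 phi_3 = 7.5465
  (R2) 7.5465 phi_1 + 10.1901 phi_2 + 7.5465 phi_3 = 7.1842
  (R3) 7.1842 phi_1 + 7.5465 phi_2 + 10.1901 phi_3 = 6.5335
Gaussian elimination:
  R2 <- R2 - (7.5465/10.1901) R1 = R2 - (0.740572) R1:  4.601375 phi_2 + 2.226085 phi_3 = 1.595475
  R3 <- R3 - (7.1842/10.1901) R1 = R3 - (0.705018) R1:  2.226085 phi_2 + 5.125112 phi_3 = 1.213085
  R3 <- R3 - (2.226085/4.601375) R2 = R3 - (0.483787) R2:  4.048162 phi_3 = 0.441215
Back-substitution:
  phi_hat_3 = 0.441215 / 4.048162 = 0.108991
  phi_hat_2 = (1.595475 - (2.226085)(0.108991)) / 4.601375 = 0.29401
  phi_hat_1 = (7.5465 - (7.5465)(0.29401) - (7.1842)(0.108991)) / 10.1901 = 0.445995
So phi_hat = [0.4460, 0.2940, 0.1090].
Therefore phi_hat_1 = 0.4460.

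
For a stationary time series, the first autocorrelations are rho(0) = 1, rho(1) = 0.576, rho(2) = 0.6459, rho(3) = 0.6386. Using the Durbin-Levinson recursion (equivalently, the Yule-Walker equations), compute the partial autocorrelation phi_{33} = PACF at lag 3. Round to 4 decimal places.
\phi_{33} = 0.3279

The PACF at lag k is phi_{kk}, the last component of the solution
to the Yule-Walker system G_k phi = r_k where
  (G_k)_{ij} = rho(|i - j|), (r_k)_i = rho(i), i,j = 1..k.
Equivalently, Durbin-Levinson gives phi_{kk} iteratively:
  phi_{11} = rho(1)
  phi_{kk} = [rho(k) - sum_{j=1..k-1} phi_{k-1,j} rho(k-j)]
            / [1 - sum_{j=1..k-1} phi_{k-1,j} rho(j)],
  phi_{k,j} = phi_{k-1,j} - phi_{kk} phi_{k-1,k-j},  j = 1..k-1.
Step k = 1:
  phi_11 = rho(1) = 0.576.
Step k = 2:
  phi_22 = [rho(2) - phi_11 rho(1)] / [1 - phi_11 rho(1)] = [0.6459 - (0.576)(0.576)] / [1 - (0.576)(0.576)]
         = 0.314124 / 0.668224 = 0.470088.
  Update: phi_21 = phi_11 - phi_22 phi_11 = 0.576 - (0.470088)(0.576) = 0.305229.
Step k = 3:
  phi_33 = [rho(3) - phi_21 rho(2) - phi_22 rho(1)] / [1 - phi_21 rho(1) - phi_22 rho(2)]
    numerator   = 0.6386 - (0.305229)(0.6459) - (0.470088)(0.576) = 0.17068172
    denominator = 1 - (0.305229)(0.576) - (0.470088)(0.6459) = 0.52055812
  phi_33 = 0.17068172 / 0.52055812 = 0.3279.
Therefore phi_{33} = 0.3279.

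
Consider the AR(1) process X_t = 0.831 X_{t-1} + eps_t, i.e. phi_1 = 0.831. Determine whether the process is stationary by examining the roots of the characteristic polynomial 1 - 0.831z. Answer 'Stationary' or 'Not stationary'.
\text{Stationary}

The AR(p) characteristic polynomial is P(z) = 1 - 0.831z.
Stationarity requires all roots to lie outside the unit circle, i.e. |z| > 1 for every root.
This is linear in z: 1 + (-0.831) z = 0  =>  z = -1/(-0.831) = 1.203369,  |z| = 1.203369.
Moduli of all roots: 1.2034.
All moduli strictly greater than 1? Yes.
Verdict: Stationary.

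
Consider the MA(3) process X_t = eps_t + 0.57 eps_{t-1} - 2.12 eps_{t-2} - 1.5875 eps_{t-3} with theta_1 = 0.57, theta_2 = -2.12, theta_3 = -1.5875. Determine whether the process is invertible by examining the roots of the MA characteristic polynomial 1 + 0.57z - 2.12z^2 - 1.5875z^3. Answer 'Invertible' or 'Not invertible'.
\text{Not invertible}

The MA(q) characteristic polynomial is P(z) = 1 + 0.57z - 2.12z^2 - 1.5875z^3.
Invertibility requires all roots to lie outside the unit circle, i.e. |z| > 1 for every root.
Degree 3: look for a simple real root z0 first, then factor out (1 - z/z0) and solve the remaining quadratic.
Testing z0 = -0.8: P(-0.8) = 1 + (0.57)(-0.8) + (-2.12)(-0.8)^2 + (-1.5875)(-0.8)^3
  = 1 + (-0.456) + (-1.3568) + (0.8128) = 0.  So z_0 = -0.8 is a root, |z_0| = 0.8.
Divide out the factor (1 + 1.25 z) = (1 - z/z0) (since 1/z0 = -1.25):
  P(z) = (1 + 1.25 z)(1 + (-0.68) z + (-1.27) z^2)
  [check: z-coef -0.68 - (-1.25) = 0.57; z^2-coef -1.27 - (-1.25)(-0.68) = -2.12; z^3-coef -(-1.25)(-1.27) = -1.5875.]
Remaining roots from the quadratic factor 1 + (-0.68) z + (-1.27) z^2:
  Set 1 + (-0.68) z + (-1.27) z^2 = 0, i.e. a z^2 + b z + c = 0 with a = -1.27, b = -0.68, c = 1.
  Discriminant D = b^2 - 4ac = (-0.68)^2 - 4*(-1.27)*1 = 0.4624 - (-5.08) = 5.5424.
  D >= 0, so the roots are real: z = (-b +/- sqrt(D)) / (2a) = (0.68 +/- 2.35423) / (-2.54).
    z_1 = (0.68 + 2.35423) / (-2.54) = -1.1946,   |z_1| = 1.1946.
    z_2 = (0.68 - 2.35423) / (-2.54) = 0.6591,   |z_2| = 0.6591.
Moduli of all roots: 0.8000, 1.1946, 0.6591.
All moduli strictly greater than 1? No.
Verdict: Not invertible.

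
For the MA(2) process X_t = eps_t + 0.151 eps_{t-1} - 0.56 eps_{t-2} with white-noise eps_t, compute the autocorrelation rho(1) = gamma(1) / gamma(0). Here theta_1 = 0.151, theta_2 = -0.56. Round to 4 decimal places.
\rho(1) = 0.0497

For an MA(q) process with theta_0 = 1, the autocovariance is
  gamma(k) = sigma^2 * sum_{i=0..q-k} theta_i * theta_{i+k},
and rho(k) = gamma(k) / gamma(0). Sigma^2 cancels.
  numerator   = (1)*(0.151) + (0.151)*(-0.56) = 0.06644.
  denominator = (1)^2 + (0.151)^2 + (-0.56)^2 = 1.336401.
  rho(1) = 0.06644 / 1.336401 = 0.0497.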